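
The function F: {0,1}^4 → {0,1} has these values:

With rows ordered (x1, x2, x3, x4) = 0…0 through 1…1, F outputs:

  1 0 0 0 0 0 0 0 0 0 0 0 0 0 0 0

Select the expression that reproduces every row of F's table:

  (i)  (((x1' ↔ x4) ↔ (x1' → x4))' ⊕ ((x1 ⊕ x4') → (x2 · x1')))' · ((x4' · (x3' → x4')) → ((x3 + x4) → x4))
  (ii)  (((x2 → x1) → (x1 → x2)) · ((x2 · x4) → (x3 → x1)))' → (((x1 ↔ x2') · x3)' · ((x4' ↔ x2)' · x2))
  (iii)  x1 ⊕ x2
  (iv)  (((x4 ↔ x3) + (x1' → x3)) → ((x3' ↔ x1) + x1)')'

(ii): at (0,0,0,1) it gives 1, but F = 0 — eliminated.
(iii): at (0,0,0,0) it gives 0, but F = 1 — eliminated.
(iv): at (0,0,0,0) it gives 0, but F = 1 — eliminated.
That leaves (i). Evaluating it on every row reproduces the table of F exactly.

i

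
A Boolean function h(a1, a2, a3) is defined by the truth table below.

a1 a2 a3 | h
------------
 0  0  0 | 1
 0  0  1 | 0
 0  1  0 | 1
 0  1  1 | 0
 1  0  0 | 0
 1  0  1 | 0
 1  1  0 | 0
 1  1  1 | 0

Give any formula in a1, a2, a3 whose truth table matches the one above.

The 1-rows are (0,0,0), (0,1,0). Each contributes one minterm — ¬a1·¬a2·¬a3; ¬a1·a2·¬a3 — and their disjunction is a sum-of-products form of h.

h(a1, a2, a3) = ((not a1 and not a2) and not a3) or ((not a1 and a2) and not a3)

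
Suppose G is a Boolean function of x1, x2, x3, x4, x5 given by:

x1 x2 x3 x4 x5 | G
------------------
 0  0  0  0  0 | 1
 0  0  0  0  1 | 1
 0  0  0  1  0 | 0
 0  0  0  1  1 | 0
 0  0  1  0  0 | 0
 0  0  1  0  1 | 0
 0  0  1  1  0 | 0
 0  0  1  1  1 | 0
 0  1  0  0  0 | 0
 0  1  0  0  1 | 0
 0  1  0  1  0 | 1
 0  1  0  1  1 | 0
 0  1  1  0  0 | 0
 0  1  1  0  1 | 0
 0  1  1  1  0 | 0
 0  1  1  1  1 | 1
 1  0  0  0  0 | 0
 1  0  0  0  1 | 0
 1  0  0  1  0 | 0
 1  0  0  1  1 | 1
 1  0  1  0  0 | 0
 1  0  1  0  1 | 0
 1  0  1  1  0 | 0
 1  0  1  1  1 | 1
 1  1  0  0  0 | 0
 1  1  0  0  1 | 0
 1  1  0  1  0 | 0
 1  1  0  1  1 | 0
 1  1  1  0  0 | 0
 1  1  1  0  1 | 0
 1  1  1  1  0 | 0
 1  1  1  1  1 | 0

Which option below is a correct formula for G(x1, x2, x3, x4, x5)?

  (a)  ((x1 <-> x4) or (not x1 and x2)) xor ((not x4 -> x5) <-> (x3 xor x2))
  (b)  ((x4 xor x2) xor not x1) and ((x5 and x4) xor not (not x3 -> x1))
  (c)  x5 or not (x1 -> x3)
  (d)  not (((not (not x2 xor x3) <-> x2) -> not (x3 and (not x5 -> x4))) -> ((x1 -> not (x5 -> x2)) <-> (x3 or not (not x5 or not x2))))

(a): at (0,0,0,0,0) it gives 0, but G = 1 — eliminated.
(c): at (0,0,0,0,0) it gives 0, but G = 1 — eliminated.
(d): at (0,0,0,1,0) it gives 1, but G = 0 — eliminated.
That leaves (b). Evaluating it on every row reproduces the table of G exactly.

b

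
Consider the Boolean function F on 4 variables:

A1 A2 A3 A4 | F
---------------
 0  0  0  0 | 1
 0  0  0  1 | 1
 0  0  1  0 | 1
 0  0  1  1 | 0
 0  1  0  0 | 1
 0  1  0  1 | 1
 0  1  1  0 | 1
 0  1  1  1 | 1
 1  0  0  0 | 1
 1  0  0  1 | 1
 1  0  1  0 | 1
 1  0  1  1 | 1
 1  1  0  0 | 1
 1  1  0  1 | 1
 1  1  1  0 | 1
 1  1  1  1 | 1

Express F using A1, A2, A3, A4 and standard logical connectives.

F(A1, A2, A3, A4) = ~(((~A1 & ~A2) & A3) & A4)

F is 0 on exactly one input, (0,0,1,1), whose minterm is ¬A1·¬A2·A3·A4. So F is the negation of that single conjunction.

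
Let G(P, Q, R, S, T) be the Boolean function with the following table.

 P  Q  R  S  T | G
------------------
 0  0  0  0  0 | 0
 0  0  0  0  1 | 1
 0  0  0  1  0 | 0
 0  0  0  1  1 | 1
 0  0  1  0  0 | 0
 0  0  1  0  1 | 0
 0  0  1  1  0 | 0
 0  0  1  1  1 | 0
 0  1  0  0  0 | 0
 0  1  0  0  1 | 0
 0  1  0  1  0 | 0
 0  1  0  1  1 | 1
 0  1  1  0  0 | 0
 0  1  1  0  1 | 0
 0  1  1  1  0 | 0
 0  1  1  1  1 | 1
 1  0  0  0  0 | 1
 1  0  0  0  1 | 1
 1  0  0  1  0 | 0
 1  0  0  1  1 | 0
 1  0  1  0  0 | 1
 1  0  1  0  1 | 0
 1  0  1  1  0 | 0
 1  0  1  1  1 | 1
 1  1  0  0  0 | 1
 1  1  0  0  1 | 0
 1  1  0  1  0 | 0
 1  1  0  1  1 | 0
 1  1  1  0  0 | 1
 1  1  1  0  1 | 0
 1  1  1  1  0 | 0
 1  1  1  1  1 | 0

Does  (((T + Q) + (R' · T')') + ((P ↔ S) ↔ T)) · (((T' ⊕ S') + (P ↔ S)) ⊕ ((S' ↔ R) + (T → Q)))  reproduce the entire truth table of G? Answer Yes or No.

Test each input against both G and the formula:
  P=0, Q=0, R=0, S=0, T=0: formula gives 0, G = 0 ✓
  P=0, Q=0, R=0, S=0, T=1: formula gives 1, G = 1 ✓
  P=0, Q=0, R=0, S=1, T=0: formula gives 0, G = 0 ✓
  P=0, Q=0, R=0, S=1, T=1: formula gives 1, G = 1 ✓
  …and likewise for the remaining 28 rows.
No disagreement on any input; they are logically equivalent.

Yes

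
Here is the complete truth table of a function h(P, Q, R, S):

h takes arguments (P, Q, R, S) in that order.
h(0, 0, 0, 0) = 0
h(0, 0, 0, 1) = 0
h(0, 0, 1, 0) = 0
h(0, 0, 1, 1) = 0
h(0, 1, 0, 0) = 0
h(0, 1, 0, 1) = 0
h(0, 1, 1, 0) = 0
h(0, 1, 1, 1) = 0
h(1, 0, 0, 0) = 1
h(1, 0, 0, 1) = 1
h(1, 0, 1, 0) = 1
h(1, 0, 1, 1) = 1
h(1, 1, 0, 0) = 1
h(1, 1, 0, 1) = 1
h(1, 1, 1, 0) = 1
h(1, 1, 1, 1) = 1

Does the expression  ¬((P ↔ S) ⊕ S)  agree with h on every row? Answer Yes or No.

Yes

Test each input against both h and the formula:
  P=0, Q=0, R=0, S=0: formula gives 0, h = 0 ✓
  P=0, Q=0, R=0, S=1: formula gives 0, h = 0 ✓
  P=0, Q=0, R=1, S=0: formula gives 0, h = 0 ✓
  P=0, Q=0, R=1, S=1: formula gives 0, h = 0 ✓
  …and likewise for the remaining 12 rows.
Every row agrees, so the formula is equivalent.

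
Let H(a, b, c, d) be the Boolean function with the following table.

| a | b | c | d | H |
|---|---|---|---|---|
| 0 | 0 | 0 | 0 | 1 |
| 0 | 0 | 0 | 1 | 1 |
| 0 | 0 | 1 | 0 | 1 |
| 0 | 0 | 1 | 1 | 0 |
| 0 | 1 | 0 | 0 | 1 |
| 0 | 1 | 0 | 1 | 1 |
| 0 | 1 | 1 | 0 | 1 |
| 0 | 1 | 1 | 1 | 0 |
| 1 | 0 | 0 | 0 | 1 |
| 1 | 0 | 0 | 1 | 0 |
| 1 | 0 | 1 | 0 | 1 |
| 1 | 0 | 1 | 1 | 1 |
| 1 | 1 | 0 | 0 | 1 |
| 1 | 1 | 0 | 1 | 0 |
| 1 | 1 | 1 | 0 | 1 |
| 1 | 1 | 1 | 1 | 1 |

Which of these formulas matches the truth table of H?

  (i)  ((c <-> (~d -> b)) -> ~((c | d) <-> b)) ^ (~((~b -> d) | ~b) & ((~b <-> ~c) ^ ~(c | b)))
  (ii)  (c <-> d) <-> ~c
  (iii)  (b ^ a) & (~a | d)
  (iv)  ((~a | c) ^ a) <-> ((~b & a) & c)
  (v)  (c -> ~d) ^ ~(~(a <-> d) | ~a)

v

(i): at (0,0,0,0) it gives 0, but H = 1 — eliminated.
(ii): at (0,0,0,1) it gives 0, but H = 1 — eliminated.
(iii): at (0,0,0,0) it gives 0, but H = 1 — eliminated.
(iv): at (0,0,0,0) it gives 0, but H = 1 — eliminated.
That leaves (v). Evaluating it on every row reproduces the table of H exactly.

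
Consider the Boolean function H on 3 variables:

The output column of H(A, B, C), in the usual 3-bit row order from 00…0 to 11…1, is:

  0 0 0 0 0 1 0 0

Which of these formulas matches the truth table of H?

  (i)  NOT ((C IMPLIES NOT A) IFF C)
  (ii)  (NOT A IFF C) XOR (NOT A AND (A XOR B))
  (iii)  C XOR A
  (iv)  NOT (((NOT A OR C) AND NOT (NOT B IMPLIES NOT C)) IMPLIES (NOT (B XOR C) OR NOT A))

iv

(i) disagrees with H on (0,0,0) (formula → 1, table → 0); rule it out.
(ii) disagrees with H on (0,0,1) (formula → 1, table → 0); rule it out.
(iii) disagrees with H on (0,0,1) (formula → 1, table → 0); rule it out.
(iv) is the remaining candidate, and it agrees with H on all 8 inputs.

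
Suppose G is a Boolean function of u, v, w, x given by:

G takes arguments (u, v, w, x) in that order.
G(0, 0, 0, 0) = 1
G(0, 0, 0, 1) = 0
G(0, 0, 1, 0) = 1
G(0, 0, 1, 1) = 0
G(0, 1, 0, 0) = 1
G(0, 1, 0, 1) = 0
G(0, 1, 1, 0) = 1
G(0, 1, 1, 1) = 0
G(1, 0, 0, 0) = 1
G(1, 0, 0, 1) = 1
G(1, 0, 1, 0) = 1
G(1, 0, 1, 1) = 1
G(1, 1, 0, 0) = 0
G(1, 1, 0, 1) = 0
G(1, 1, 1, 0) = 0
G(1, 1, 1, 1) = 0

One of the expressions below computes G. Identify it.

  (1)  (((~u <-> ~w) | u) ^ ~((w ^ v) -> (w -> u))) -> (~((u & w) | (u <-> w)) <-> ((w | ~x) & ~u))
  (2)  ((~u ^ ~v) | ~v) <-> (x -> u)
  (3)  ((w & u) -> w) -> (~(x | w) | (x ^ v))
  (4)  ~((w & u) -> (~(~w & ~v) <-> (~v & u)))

2

(1): at (0,0,0,0) it gives 0, but G = 1 — eliminated.
(3): at (0,0,0,1) it gives 1, but G = 0 — eliminated.
(4): at (0,0,0,0) it gives 0, but G = 1 — eliminated.
(2) is the remaining candidate, and it agrees with G on all 16 inputs.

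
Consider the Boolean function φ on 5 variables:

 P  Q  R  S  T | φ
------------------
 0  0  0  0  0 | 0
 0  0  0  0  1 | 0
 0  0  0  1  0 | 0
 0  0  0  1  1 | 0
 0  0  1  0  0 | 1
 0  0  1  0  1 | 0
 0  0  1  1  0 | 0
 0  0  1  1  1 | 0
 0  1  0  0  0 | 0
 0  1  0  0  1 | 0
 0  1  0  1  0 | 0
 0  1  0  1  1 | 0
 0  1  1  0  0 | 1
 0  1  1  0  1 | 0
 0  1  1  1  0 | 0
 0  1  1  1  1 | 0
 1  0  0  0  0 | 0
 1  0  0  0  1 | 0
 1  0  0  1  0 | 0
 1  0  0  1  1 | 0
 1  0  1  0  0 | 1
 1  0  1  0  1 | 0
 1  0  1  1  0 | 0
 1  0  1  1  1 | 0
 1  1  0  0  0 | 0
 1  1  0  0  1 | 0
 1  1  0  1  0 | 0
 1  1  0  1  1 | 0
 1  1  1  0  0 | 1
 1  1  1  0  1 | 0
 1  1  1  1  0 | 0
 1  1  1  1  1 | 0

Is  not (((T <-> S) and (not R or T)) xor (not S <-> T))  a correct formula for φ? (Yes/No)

Check the formula against φ row by row:
  P=0, Q=0, R=0, S=0, T=0: formula gives 0, φ = 0 ✓
  P=0, Q=0, R=0, S=0, T=1: formula gives 0, φ = 0 ✓
  P=0, Q=0, R=0, S=1, T=0: formula gives 0, φ = 0 ✓
  P=0, Q=0, R=0, S=1, T=1: formula gives 0, φ = 0 ✓
  …and likewise for the remaining 28 rows.
All 32 rows match — the expression computes φ exactly.

Yes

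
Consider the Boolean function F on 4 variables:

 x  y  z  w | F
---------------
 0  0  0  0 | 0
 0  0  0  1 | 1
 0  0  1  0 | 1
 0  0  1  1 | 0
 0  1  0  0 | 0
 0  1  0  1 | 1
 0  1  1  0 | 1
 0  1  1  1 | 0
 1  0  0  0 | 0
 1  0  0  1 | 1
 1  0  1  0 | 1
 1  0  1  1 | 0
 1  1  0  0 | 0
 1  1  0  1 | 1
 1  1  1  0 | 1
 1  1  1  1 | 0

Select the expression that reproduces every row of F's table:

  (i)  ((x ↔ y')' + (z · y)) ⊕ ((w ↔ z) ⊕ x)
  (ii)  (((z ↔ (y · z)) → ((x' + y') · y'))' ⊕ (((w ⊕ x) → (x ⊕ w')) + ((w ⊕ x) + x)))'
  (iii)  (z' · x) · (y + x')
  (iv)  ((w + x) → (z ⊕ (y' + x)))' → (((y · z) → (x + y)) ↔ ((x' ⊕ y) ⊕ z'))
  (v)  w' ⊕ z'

(i) fails at (0,1,0,0): the formula yields 1, F is 0.
(ii) fails at (0,0,0,1): the formula yields 0, F is 1.
(iii) fails at (0,0,0,1): the formula yields 0, F is 1.
(iv) fails at (0,0,0,0): the formula yields 1, F is 0.
That leaves (v). Evaluating it on every row reproduces the table of F exactly.

v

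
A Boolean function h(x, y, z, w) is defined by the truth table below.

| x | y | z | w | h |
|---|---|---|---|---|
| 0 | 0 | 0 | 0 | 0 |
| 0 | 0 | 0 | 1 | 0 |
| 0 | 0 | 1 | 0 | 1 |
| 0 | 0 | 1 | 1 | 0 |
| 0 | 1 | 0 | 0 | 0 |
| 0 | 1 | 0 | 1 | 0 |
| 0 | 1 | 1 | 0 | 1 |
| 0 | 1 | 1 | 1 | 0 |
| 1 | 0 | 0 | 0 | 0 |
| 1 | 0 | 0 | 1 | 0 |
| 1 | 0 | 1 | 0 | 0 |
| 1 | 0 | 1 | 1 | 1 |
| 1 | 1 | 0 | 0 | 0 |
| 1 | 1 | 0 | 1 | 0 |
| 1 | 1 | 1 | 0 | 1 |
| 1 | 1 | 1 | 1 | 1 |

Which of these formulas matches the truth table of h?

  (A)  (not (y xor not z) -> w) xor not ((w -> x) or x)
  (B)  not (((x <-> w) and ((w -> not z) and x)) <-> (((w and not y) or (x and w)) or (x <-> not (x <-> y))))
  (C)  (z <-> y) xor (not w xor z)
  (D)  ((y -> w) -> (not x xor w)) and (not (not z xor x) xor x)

D

(A) fails at (0,0,0,0): the formula yields 1, h is 0.
(B) fails at (0,0,0,0): the formula yields 1, h is 0.
(C) fails at (0,0,0,1): the formula yields 1, h is 0.
Only (D) survives; checking it on all 16 rows confirms it matches h.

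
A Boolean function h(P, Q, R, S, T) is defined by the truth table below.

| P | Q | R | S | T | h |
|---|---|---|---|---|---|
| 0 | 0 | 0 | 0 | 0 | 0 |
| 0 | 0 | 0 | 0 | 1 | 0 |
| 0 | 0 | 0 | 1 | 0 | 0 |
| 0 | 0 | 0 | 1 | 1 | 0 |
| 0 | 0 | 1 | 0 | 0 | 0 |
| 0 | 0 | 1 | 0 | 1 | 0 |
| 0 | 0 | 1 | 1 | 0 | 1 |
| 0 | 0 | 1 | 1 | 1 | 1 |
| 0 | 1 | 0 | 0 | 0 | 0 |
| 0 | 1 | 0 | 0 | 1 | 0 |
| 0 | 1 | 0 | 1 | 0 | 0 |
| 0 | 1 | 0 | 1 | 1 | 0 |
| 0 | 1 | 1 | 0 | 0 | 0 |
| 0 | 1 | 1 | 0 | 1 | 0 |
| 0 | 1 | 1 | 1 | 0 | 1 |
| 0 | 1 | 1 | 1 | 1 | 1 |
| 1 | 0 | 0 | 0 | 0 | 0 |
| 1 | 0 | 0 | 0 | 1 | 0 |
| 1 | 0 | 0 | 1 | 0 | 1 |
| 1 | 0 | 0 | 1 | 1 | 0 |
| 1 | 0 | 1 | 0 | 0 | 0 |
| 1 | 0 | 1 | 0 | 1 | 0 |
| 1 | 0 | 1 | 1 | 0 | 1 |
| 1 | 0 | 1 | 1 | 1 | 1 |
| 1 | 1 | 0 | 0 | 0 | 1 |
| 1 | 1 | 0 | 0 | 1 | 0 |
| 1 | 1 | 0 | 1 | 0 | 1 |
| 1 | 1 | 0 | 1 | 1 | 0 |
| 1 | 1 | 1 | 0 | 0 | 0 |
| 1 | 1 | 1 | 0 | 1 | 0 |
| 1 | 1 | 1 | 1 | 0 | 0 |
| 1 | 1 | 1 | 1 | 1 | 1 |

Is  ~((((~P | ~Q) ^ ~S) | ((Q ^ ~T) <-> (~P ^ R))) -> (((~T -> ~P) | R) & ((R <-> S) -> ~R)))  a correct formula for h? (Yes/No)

Yes

Check the formula against h row by row:
  P=0, Q=0, R=0, S=0, T=0: formula gives 0, h = 0 ✓
  P=0, Q=0, R=0, S=0, T=1: formula gives 0, h = 0 ✓
  P=0, Q=0, R=0, S=1, T=0: formula gives 0, h = 0 ✓
  P=0, Q=0, R=0, S=1, T=1: formula gives 0, h = 0 ✓
  …and likewise for the remaining 28 rows.
No disagreement on any input; they are logically equivalent.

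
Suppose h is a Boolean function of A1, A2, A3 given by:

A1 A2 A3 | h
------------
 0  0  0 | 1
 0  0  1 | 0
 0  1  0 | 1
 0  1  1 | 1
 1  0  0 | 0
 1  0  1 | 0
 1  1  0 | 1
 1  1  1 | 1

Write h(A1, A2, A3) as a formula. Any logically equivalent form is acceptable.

There are just 3 zero rows: (0,0,1), (1,0,0), (1,0,1). Their minterms are ¬A1·¬A2·A3, A1·¬A2·¬A3, A1·¬A2·A3; the OR of those covers precisely the 0-outputs, and negating it yields h.

h(A1, A2, A3) = ¬((((¬A1 ∧ ¬A2) ∧ A3) ∨ ((A1 ∧ ¬A2) ∧ ¬A3)) ∨ ((A1 ∧ ¬A2) ∧ A3))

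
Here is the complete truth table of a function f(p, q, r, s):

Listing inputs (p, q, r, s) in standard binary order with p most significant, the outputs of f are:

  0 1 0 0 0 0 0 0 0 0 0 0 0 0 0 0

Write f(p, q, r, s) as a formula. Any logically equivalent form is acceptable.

f(p, q, r, s) = ((p' · q') · r') · s

f is 1 on exactly one input, (0,0,0,1), whose minterm is ¬p·¬q·¬r·s. So f is just that conjunction.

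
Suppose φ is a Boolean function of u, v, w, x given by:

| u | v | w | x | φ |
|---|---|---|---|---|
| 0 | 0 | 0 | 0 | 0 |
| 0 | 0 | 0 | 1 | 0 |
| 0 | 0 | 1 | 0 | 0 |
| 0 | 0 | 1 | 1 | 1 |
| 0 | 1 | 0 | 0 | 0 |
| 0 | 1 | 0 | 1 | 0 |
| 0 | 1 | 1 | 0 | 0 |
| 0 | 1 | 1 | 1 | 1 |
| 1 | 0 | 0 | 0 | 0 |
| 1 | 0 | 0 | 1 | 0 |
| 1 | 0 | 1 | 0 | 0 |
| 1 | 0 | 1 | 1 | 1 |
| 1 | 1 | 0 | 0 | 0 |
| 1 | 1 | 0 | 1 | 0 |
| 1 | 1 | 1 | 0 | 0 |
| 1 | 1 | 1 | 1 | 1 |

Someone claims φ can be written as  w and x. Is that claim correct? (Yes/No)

Yes

Evaluate w and x on each row and compare to φ:
  u=0, v=0, w=0, x=0: formula gives 0, φ = 0 ✓
  u=0, v=0, w=0, x=1: formula gives 0, φ = 0 ✓
  u=0, v=0, w=1, x=0: formula gives 0, φ = 0 ✓
  u=0, v=0, w=1, x=1: formula gives 1, φ = 1 ✓
  …and likewise for the remaining 12 rows.
All 16 rows match — the expression computes φ exactly.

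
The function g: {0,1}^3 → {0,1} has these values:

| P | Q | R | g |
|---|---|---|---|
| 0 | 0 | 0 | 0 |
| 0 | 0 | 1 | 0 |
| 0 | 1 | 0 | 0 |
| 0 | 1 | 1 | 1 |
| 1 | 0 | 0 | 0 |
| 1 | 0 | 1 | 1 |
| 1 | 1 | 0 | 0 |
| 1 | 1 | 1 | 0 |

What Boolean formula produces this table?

g(P, Q, R) = ((NOT P AND Q) AND R) OR ((P AND NOT Q) AND R)

The 1-rows are (0,1,1), (1,0,1). Each contributes one minterm — ¬P·Q·R; P·¬Q·R — and their disjunction is a sum-of-products form of g.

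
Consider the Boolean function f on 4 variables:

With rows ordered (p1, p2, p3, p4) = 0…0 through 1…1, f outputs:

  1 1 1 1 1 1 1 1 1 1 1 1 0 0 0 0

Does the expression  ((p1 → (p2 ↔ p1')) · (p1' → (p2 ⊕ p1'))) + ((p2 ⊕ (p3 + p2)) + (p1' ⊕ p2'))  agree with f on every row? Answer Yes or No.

Evaluate ((p1 → (p2 ↔ p1')) · (p1' → (p2 ⊕ p1'))) + ((p2 ⊕ (p3 + p2)) + (p1' ⊕ p2')) on each row and compare to f:
  p1=0, p2=0, p3=0, p4=0: formula gives 1, f = 1 ✓
  p1=0, p2=0, p3=0, p4=1: formula gives 1, f = 1 ✓
  p1=0, p2=0, p3=1, p4=0: formula gives 1, f = 1 ✓
  p1=0, p2=0, p3=1, p4=1: formula gives 1, f = 1 ✓
  …and likewise for the remaining 12 rows.
All 16 rows match — the expression computes f exactly.

Yes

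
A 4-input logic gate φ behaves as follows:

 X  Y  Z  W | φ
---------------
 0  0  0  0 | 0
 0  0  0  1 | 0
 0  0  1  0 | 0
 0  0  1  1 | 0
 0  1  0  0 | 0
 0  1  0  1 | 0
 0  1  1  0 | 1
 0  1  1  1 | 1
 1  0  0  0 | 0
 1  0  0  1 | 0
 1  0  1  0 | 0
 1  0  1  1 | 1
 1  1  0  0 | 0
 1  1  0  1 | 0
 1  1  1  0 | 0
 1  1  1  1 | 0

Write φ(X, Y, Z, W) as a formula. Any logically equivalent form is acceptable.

φ(X, Y, Z, W) = ((((~X & Y) & Z) & ~W) | (((~X & Y) & Z) & W)) | (((X & ~Y) & Z) & W)

Collect the rows where φ=1 — (0,1,1,0), (0,1,1,1), (1,0,1,1) — and write one minterm per row: ¬X·Y·Z·¬W, ¬X·Y·Z·W, X·¬Y·Z·W. Their union (logical OR) reproduces the table exactly.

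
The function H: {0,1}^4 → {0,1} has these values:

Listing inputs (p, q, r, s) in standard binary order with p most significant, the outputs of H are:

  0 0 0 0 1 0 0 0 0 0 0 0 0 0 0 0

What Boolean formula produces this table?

H is 1 on exactly one input, (0,1,0,0), whose minterm is ¬p·q·¬r·¬s. So H is just that conjunction.

H(p, q, r, s) = ((¬p ∧ q) ∧ ¬r) ∧ ¬s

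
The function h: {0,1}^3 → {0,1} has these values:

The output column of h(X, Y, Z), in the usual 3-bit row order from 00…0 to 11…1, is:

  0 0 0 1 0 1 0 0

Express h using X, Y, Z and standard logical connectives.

The 1-rows are (0,1,1), (1,0,1). Each contributes one minterm — ¬X·Y·Z; X·¬Y·Z — and their disjunction is a sum-of-products form of h.

h(X, Y, Z) = ((¬X ∧ Y) ∧ Z) ∨ ((X ∧ ¬Y) ∧ Z)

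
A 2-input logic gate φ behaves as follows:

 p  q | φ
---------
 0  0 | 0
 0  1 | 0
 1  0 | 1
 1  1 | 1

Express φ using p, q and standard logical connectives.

The output simply equals p.

φ(p, q) = p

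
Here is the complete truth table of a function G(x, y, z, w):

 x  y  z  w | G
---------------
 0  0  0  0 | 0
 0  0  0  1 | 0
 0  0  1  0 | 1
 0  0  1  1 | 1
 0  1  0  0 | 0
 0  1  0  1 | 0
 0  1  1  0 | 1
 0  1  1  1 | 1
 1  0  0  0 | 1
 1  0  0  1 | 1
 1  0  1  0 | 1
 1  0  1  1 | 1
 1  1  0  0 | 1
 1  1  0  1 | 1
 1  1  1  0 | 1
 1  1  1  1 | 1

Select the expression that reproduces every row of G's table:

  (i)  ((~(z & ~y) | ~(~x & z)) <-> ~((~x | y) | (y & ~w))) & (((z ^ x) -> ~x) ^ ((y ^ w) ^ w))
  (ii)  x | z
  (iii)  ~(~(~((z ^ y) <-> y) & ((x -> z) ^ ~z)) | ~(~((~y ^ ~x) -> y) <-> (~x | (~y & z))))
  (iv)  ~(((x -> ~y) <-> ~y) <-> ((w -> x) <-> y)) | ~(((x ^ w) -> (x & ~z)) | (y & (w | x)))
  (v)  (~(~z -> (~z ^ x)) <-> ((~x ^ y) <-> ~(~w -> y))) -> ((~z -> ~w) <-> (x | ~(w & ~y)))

(i) fails at (0,1,1,0): the formula yields 0, G is 1.
(iii) fails at (0,0,1,0): the formula yields 0, G is 1.
(iv) fails at (0,0,0,0): the formula yields 1, G is 0.
(v) fails at (0,0,0,0): the formula yields 1, G is 0.
That leaves (ii). Evaluating it on every row reproduces the table of G exactly.

ii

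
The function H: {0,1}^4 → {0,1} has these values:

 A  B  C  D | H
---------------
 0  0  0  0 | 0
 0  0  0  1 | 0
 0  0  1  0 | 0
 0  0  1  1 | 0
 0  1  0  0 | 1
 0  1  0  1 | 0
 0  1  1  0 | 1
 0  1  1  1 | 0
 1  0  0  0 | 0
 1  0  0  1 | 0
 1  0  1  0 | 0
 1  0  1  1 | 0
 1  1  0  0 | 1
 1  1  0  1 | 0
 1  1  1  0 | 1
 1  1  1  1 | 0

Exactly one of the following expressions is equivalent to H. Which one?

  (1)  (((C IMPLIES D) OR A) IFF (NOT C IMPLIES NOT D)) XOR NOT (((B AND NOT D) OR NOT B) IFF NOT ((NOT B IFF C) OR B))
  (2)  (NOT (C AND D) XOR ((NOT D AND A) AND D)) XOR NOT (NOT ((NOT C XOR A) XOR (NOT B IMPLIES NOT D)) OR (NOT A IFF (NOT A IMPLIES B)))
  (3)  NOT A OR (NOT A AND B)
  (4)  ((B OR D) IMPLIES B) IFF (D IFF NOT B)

4

(1) disagrees with H on (0,0,0,0) (formula → 1, table → 0); rule it out.
(2) disagrees with H on (0,0,0,0) (formula → 1, table → 0); rule it out.
(3) disagrees with H on (0,0,0,0) (formula → 1, table → 0); rule it out.
Only (4) survives; checking it on all 16 rows confirms it matches H.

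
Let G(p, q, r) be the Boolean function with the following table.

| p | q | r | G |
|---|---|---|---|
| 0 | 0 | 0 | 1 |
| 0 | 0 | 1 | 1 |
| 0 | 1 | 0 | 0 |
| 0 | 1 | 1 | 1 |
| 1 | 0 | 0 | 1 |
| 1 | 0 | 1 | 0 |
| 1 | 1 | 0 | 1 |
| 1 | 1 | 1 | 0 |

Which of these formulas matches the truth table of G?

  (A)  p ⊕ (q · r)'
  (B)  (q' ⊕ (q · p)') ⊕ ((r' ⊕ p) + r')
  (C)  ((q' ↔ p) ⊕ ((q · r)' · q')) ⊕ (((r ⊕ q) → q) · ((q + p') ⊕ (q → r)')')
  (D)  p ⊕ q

C

(A) fails at (0,1,0): the formula yields 1, G is 0.
(B) fails at (0,0,1): the formula yields 0, G is 1.
(D) fails at (0,0,0): the formula yields 0, G is 1.
(C) is the remaining candidate, and it agrees with G on all 8 inputs.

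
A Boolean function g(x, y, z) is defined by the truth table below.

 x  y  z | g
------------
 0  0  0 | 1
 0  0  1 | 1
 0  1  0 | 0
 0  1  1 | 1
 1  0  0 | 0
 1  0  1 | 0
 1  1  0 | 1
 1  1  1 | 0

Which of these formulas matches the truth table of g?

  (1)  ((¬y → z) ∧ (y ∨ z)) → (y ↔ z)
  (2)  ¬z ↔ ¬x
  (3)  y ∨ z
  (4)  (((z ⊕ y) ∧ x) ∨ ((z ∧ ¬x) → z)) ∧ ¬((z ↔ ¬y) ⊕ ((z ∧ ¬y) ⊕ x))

4

(1) disagrees with g on (0,0,1) (formula → 0, table → 1); rule it out.
(2) disagrees with g on (0,0,1) (formula → 0, table → 1); rule it out.
(3) disagrees with g on (0,0,0) (formula → 0, table → 1); rule it out.
Only (4) survives; checking it on all 8 rows confirms it matches g.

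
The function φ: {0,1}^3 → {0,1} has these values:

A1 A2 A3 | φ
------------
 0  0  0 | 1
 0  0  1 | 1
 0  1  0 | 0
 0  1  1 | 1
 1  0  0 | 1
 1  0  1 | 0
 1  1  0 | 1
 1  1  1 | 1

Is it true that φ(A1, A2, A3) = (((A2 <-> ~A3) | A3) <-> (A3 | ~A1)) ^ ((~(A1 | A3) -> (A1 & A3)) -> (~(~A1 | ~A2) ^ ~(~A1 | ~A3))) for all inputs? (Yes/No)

Test each input against both φ and the formula:
  A1=0, A2=0, A3=0: formula gives 1, φ = 1 ✓
  A1=0, A2=0, A3=1: formula gives 1, φ = 1 ✓
  A1=0, A2=1, A3=0: formula gives 0, φ = 0 ✓
  A1=0, A2=1, A3=1: formula gives 1, φ = 1 ✓
  A1=1, A2=0, A3=0: formula gives 1, φ = 1 ✓
  … (the remaining 3 rows also agree.)
All 8 rows match — the expression computes φ exactly.

Yes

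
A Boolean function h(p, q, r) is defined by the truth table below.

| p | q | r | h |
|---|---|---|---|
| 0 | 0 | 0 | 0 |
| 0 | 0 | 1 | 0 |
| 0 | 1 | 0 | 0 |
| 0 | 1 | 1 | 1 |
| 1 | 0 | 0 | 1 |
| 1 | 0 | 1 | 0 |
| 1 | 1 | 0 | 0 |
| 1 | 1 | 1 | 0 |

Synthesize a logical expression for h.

h(p, q, r) = ((~p & q) & r) | ((p & ~q) & ~r)

Collect the rows where h=1 — (0,1,1), (1,0,0) — and write one minterm per row: ¬p·q·r, p·¬q·¬r. Their union (logical OR) reproduces the table exactly.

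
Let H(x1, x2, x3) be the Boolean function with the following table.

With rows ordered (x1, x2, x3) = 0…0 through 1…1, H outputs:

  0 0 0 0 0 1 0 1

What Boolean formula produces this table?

H=1 on 2 inputs: (1,0,1), (1,1,1). Reading each as a conjunction of literals (x1·¬x2·x3, x1·x2·x3) and taking the OR gives the canonical DNF.

H(x1, x2, x3) = ((x1 & ~x2) & x3) | ((x1 & x2) & x3)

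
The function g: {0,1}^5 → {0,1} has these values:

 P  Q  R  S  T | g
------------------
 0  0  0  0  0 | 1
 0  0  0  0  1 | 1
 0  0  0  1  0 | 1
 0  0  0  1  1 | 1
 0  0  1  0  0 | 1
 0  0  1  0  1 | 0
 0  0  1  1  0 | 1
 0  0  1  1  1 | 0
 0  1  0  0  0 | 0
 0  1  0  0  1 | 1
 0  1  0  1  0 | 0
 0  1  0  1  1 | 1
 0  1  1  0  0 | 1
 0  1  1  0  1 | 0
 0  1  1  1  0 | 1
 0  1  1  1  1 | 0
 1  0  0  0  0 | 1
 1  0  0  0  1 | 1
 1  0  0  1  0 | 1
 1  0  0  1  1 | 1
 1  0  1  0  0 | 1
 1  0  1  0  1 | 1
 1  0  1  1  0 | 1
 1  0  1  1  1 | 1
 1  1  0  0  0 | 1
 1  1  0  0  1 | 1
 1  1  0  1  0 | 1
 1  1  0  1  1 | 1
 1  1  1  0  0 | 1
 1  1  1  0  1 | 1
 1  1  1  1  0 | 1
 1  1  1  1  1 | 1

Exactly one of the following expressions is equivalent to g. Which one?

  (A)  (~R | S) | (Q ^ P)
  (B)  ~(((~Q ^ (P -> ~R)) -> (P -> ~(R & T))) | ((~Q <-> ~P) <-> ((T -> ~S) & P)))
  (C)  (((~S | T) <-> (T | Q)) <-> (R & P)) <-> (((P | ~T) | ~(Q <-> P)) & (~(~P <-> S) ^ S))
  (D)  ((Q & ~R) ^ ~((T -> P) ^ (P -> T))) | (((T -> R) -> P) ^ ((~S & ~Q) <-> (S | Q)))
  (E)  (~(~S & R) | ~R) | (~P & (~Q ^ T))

(A) fails at (0,0,1,0,0): the formula yields 0, g is 1.
(B) fails at (0,0,0,0,0): the formula yields 0, g is 1.
(C) fails at (0,0,0,1,0): the formula yields 0, g is 1.
(E) fails at (0,0,1,1,1): the formula yields 1, g is 0.
(D) is the remaining candidate, and it agrees with g on all 32 inputs.

D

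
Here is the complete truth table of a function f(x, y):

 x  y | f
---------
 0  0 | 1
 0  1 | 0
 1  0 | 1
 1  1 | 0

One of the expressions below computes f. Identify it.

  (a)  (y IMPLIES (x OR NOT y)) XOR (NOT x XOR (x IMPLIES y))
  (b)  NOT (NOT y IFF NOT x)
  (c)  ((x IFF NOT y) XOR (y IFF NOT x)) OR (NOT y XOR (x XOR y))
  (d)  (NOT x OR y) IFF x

(b) fails at (0,0): the formula yields 0, f is 1.
(c) fails at (0,1): the formula yields 1, f is 0.
(d) fails at (0,0): the formula yields 0, f is 1.
Only (a) survives; checking it on all 4 rows confirms it matches f.

a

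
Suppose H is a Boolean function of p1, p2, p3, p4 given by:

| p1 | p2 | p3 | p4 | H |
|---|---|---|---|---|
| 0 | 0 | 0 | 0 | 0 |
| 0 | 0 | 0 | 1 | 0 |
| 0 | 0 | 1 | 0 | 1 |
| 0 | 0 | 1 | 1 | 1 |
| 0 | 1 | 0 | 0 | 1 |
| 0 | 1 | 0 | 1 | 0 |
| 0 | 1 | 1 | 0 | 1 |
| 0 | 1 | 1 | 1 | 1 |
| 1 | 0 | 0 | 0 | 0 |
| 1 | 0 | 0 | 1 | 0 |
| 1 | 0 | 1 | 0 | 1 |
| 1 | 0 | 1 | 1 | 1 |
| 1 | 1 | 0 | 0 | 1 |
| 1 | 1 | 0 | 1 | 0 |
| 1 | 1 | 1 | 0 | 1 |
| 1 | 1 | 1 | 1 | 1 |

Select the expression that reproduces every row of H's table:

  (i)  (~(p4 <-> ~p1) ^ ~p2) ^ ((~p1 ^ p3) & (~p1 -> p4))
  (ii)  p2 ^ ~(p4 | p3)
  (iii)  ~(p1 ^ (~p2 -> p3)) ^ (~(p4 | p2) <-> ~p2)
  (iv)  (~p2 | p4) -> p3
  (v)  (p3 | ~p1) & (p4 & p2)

(i) disagrees with H on (0,0,1,0) (formula → 0, table → 1); rule it out.
(ii) disagrees with H on (0,0,0,0) (formula → 1, table → 0); rule it out.
(iii) disagrees with H on (0,0,0,1) (formula → 1, table → 0); rule it out.
(v) disagrees with H on (0,0,1,0) (formula → 0, table → 1); rule it out.
(iv) is the remaining candidate, and it agrees with H on all 16 inputs.

iv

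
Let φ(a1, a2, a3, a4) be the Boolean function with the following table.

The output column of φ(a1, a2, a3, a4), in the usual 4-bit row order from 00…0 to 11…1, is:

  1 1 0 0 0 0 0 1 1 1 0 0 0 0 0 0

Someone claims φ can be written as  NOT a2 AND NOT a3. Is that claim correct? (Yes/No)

Test each input against both φ and the formula:
  a1=0, a2=0, a3=0, a4=0: formula gives 1, φ = 1 ✓
  a1=0, a2=0, a3=0, a4=1: formula gives 1, φ = 1 ✓
  a1=0, a2=0, a3=1, a4=0: formula gives 0, φ = 0 ✓
  a1=0, a2=0, a3=1, a4=1: formula gives 0, φ = 0 ✓
  …
  a1=0, a2=1, a3=1, a4=1: formula gives 0, but φ = 1 ✗
Row (0,1,1,1) is a counterexample, so the formula is not equivalent to φ.

No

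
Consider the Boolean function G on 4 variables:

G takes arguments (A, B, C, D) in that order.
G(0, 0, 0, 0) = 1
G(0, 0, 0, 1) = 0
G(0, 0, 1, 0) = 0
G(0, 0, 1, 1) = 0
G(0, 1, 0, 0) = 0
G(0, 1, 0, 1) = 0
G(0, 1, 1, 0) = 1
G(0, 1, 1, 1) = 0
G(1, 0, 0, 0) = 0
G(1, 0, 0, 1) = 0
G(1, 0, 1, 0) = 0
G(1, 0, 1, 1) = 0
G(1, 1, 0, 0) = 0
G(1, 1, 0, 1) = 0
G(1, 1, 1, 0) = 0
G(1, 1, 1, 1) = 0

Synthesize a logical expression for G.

G=1 on 2 inputs: (0,0,0,0), (0,1,1,0). Reading each as a conjunction of literals (¬A·¬B·¬C·¬D, ¬A·B·C·¬D) and taking the OR gives the canonical DNF.

G(A, B, C, D) = (((NOT A AND NOT B) AND NOT C) AND NOT D) OR (((NOT A AND B) AND C) AND NOT D)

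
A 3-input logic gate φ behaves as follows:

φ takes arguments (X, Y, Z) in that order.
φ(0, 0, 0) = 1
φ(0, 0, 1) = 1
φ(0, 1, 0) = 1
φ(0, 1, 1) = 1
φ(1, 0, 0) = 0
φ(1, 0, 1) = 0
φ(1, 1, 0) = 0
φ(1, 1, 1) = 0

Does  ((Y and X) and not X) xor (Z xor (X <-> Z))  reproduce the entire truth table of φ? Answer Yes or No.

Yes

Test each input against both φ and the formula:
  X=0, Y=0, Z=0: formula gives 1, φ = 1 ✓
  X=0, Y=0, Z=1: formula gives 1, φ = 1 ✓
  X=0, Y=1, Z=0: formula gives 1, φ = 1 ✓
  X=0, Y=1, Z=1: formula gives 1, φ = 1 ✓
  X=1, Y=0, Z=0: formula gives 0, φ = 0 ✓
  … (the remaining 3 rows also agree.)
All 8 rows match — the expression computes φ exactly.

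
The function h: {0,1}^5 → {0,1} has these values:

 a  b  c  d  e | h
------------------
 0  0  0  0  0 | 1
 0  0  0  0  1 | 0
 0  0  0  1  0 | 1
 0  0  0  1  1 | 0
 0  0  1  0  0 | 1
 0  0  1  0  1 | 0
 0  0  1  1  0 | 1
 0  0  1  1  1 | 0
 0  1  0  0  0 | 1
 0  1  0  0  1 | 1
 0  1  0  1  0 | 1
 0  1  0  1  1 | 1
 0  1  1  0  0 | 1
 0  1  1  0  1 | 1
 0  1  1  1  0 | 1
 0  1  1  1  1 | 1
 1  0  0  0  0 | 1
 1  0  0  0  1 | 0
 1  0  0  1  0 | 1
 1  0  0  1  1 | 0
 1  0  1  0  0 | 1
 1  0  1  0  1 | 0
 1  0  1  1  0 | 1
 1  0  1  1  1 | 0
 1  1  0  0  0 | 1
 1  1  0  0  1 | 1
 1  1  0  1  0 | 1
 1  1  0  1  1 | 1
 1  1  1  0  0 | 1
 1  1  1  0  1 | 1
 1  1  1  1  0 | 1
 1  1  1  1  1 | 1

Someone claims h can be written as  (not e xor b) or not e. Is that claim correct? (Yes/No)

Evaluate (not e xor b) or not e on each row and compare to h:
  a=0, b=0, c=0, d=0, e=0: formula gives 1, h = 1 ✓
  a=0, b=0, c=0, d=0, e=1: formula gives 0, h = 0 ✓
  a=0, b=0, c=0, d=1, e=0: formula gives 1, h = 1 ✓
  a=0, b=0, c=0, d=1, e=1: formula gives 0, h = 0 ✓
  …and likewise for the remaining 28 rows.
No disagreement on any input; they are logically equivalent.

Yes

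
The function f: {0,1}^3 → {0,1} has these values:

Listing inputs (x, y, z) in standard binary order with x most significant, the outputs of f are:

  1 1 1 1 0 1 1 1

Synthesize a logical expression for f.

Only row (1,0,0) gives 0. So f is 1 everywhere except there — the complement of the minterm x·¬y·¬z.

f(x, y, z) = not ((x and not y) and not z)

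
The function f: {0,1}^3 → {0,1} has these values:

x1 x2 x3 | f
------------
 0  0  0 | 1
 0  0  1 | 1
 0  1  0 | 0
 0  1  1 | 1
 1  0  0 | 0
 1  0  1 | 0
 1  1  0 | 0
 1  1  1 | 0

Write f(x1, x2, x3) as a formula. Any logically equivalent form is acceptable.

f=1 on 3 inputs: (0,0,0), (0,0,1), (0,1,1). Reading each as a conjunction of literals (¬x1·¬x2·¬x3, ¬x1·¬x2·x3, ¬x1·x2·x3) and taking the OR gives the canonical DNF.

f(x1, x2, x3) = (((~x1 & ~x2) & ~x3) | ((~x1 & ~x2) & x3)) | ((~x1 & x2) & x3)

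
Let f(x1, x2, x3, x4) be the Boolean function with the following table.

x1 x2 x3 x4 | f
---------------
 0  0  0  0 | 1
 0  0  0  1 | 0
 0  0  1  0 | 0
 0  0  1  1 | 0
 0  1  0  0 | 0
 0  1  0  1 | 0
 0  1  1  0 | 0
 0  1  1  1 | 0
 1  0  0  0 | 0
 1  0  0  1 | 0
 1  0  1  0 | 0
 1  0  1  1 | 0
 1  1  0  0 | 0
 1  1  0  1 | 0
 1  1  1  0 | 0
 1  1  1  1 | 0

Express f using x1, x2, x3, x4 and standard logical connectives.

f is 1 on exactly one input, (0,0,0,0), whose minterm is ¬x1·¬x2·¬x3·¬x4. So f is just that conjunction.

f(x1, x2, x3, x4) = ((x1' · x2') · x3') · x4'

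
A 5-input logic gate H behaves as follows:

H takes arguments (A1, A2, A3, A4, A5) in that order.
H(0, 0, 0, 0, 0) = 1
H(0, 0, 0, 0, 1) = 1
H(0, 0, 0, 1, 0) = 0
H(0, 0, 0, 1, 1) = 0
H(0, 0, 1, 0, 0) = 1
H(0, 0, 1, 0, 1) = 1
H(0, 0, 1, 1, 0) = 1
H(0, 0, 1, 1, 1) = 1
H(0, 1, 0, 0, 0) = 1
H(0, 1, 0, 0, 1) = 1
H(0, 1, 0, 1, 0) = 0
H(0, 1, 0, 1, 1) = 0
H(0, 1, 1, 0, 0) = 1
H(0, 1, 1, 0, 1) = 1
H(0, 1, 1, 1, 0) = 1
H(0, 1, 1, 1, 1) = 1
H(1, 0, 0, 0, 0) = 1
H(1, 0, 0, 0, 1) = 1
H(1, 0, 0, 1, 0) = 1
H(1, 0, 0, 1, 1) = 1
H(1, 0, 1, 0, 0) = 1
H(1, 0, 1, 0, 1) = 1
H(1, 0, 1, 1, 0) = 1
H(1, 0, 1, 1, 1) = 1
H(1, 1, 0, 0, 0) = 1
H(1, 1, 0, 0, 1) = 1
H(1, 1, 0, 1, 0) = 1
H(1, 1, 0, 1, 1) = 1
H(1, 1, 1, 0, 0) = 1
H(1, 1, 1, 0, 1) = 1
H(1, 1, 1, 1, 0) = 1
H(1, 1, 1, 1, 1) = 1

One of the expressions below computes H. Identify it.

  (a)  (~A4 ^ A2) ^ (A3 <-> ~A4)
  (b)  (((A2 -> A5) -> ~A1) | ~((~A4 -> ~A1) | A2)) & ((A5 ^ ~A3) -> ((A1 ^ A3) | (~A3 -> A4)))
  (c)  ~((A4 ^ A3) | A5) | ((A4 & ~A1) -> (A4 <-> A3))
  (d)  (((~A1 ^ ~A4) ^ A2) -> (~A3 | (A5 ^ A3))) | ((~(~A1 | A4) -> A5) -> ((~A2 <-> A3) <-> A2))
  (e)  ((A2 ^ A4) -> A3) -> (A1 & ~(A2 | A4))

(a): at (0,0,0,1,0) it gives 1, but H = 0 — eliminated.
(b): at (0,0,0,0,0) it gives 0, but H = 1 — eliminated.
(d): at (0,0,0,1,0) it gives 1, but H = 0 — eliminated.
(e): at (0,0,0,0,0) it gives 0, but H = 1 — eliminated.
Only (c) survives; checking it on all 32 rows confirms it matches H.

c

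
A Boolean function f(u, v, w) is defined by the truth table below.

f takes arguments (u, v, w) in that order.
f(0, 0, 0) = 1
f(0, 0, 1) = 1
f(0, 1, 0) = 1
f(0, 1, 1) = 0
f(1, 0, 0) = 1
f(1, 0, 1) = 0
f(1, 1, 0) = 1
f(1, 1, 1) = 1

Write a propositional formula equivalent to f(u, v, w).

There are just 2 zero rows: (0,1,1), (1,0,1). Their minterms are ¬u·v·w, u·¬v·w; the OR of those covers precisely the 0-outputs, and negating it yields f.

f(u, v, w) = not (((not u and v) and w) or ((u and not v) and w))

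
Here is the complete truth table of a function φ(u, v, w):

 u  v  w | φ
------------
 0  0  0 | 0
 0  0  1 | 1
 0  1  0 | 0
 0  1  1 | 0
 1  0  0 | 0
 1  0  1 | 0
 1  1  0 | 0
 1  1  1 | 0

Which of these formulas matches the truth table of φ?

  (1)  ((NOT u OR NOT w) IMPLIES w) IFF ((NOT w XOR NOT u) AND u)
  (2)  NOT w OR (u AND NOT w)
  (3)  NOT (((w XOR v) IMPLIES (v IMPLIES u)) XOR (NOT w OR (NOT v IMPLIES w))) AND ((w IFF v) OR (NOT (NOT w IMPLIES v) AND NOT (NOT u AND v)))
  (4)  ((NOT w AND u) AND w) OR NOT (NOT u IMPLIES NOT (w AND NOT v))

4

(1) fails at (0,0,0): the formula yields 1, φ is 0.
(2) fails at (0,0,0): the formula yields 1, φ is 0.
(3) fails at (0,0,0): the formula yields 1, φ is 0.
Only (4) survives; checking it on all 8 rows confirms it matches φ.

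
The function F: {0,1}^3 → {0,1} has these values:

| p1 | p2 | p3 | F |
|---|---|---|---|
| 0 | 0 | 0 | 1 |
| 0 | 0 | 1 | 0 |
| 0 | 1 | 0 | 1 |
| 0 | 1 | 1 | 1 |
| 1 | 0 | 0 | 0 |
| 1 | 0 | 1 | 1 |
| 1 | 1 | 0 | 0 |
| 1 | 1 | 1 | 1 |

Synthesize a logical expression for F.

F(p1, p2, p3) = ¬((((¬p1 ∧ ¬p2) ∧ p3) ∨ ((p1 ∧ ¬p2) ∧ ¬p3)) ∨ ((p1 ∧ p2) ∧ ¬p3))

There are just 3 zero rows: (0,0,1), (1,0,0), (1,1,0). Their minterms are ¬p1·¬p2·p3, p1·¬p2·¬p3, p1·p2·¬p3; the OR of those covers precisely the 0-outputs, and negating it yields F.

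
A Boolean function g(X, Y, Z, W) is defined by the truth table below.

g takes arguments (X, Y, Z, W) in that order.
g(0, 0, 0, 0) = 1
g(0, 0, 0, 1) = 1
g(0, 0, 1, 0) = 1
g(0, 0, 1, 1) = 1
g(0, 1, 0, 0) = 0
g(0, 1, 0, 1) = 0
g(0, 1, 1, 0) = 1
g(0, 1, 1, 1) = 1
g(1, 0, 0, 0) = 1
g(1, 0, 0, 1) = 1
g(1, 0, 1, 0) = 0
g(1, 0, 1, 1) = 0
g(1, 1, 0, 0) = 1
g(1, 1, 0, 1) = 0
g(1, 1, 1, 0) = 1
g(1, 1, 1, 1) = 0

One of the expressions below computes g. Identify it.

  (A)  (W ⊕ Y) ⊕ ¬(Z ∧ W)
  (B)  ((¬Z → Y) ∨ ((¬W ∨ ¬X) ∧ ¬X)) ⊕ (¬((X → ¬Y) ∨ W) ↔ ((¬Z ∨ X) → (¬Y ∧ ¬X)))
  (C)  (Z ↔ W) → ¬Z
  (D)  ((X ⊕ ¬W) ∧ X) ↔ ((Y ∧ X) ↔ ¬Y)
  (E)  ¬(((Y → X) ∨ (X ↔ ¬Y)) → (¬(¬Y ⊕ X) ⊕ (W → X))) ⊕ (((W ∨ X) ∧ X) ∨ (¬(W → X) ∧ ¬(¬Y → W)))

(A): at (0,0,0,1) it gives 0, but g = 1 — eliminated.
(C): at (0,0,1,1) it gives 0, but g = 1 — eliminated.
(D): at (0,1,1,0) it gives 0, but g = 1 — eliminated.
(E): at (0,0,0,0) it gives 0, but g = 1 — eliminated.
That leaves (B). Evaluating it on every row reproduces the table of g exactly.

B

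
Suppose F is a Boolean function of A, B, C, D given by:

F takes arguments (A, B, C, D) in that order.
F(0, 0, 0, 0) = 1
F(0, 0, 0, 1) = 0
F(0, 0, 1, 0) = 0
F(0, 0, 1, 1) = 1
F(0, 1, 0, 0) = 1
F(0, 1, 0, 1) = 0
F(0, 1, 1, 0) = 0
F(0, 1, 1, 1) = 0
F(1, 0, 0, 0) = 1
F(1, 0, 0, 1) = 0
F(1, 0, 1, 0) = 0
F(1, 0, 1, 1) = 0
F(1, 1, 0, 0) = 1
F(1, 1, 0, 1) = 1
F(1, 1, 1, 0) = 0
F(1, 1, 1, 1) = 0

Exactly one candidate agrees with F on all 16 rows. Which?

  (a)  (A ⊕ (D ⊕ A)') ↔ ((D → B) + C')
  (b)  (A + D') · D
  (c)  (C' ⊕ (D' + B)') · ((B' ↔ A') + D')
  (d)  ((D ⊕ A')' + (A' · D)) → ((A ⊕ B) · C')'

c

(a) fails at (0,0,1,0): the formula yields 1, F is 0.
(b) fails at (0,0,0,0): the formula yields 0, F is 1.
(d) fails at (0,0,0,1): the formula yields 1, F is 0.
Only (c) survives; checking it on all 16 rows confirms it matches F.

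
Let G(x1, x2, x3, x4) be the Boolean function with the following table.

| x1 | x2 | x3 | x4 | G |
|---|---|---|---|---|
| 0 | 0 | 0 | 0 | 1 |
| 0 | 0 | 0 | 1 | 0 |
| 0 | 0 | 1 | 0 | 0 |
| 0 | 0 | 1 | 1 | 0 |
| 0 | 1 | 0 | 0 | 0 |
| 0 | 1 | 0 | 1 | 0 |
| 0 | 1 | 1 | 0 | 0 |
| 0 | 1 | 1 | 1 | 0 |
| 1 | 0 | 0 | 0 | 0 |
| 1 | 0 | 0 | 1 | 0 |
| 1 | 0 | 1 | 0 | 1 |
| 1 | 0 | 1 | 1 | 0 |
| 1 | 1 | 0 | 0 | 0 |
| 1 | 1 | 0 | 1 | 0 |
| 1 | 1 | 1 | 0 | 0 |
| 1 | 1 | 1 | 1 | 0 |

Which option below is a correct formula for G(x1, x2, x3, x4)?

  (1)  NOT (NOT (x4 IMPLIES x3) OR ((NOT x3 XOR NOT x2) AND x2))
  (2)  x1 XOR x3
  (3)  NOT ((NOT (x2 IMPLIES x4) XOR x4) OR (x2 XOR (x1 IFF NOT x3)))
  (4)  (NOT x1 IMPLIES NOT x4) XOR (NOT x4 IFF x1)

3

(1) disagrees with G on (0,0,1,0) (formula → 1, table → 0); rule it out.
(2) disagrees with G on (0,0,0,0) (formula → 0, table → 1); rule it out.
(4) disagrees with G on (0,0,0,1) (formula → 1, table → 0); rule it out.
That leaves (3). Evaluating it on every row reproduces the table of G exactly.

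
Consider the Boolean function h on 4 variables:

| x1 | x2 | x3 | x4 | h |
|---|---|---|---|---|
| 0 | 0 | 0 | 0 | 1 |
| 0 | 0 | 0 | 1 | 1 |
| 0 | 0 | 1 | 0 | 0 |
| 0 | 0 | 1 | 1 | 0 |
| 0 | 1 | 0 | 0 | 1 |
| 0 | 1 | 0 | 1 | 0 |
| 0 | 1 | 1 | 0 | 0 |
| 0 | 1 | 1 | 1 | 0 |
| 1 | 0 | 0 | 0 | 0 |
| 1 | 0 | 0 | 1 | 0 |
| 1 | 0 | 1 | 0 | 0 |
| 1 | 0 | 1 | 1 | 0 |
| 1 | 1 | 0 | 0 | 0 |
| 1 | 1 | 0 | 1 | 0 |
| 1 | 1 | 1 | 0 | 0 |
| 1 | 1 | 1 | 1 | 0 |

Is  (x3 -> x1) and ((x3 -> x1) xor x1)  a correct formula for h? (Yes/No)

Evaluate (x3 -> x1) and ((x3 -> x1) xor x1) on each row and compare to h:
  x1=0, x2=0, x3=0, x4=0: formula gives 1, h = 1 ✓
  x1=0, x2=0, x3=0, x4=1: formula gives 1, h = 1 ✓
  x1=0, x2=0, x3=1, x4=0: formula gives 0, h = 0 ✓
  x1=0, x2=0, x3=1, x4=1: formula gives 0, h = 0 ✓
  …
  x1=0, x2=1, x3=0, x4=1: formula gives 1, but h = 0 ✗
Since they disagree at (0,1,0,1), the expression is not a correct formula for h.

No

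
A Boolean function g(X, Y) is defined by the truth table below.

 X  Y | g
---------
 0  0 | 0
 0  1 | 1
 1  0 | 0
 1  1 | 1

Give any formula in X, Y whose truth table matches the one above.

The output simply equals Y.

g(X, Y) = Y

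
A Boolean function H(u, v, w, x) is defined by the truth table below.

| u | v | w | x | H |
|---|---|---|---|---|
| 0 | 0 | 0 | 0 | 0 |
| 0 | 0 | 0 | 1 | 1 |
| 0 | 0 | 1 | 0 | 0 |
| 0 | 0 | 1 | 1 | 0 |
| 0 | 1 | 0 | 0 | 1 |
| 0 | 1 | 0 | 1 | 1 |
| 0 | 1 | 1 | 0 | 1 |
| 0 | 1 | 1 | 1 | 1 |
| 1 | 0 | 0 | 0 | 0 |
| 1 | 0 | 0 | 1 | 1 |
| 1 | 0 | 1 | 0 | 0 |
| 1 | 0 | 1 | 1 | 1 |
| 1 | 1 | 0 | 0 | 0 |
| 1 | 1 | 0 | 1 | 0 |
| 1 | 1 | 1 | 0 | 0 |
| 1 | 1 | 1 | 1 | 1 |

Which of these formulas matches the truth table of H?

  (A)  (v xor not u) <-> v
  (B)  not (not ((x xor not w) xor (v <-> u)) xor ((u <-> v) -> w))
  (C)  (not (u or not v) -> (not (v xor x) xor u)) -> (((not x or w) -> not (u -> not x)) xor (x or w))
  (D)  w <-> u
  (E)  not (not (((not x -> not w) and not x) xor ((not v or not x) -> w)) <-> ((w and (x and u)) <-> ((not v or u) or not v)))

E

(A): at (0,0,0,1) it gives 0, but H = 1 — eliminated.
(B): at (0,0,1,1) it gives 1, but H = 0 — eliminated.
(C): at (0,0,0,1) it gives 0, but H = 1 — eliminated.
(D): at (0,0,0,0) it gives 1, but H = 0 — eliminated.
(E) is the remaining candidate, and it agrees with H on all 16 inputs.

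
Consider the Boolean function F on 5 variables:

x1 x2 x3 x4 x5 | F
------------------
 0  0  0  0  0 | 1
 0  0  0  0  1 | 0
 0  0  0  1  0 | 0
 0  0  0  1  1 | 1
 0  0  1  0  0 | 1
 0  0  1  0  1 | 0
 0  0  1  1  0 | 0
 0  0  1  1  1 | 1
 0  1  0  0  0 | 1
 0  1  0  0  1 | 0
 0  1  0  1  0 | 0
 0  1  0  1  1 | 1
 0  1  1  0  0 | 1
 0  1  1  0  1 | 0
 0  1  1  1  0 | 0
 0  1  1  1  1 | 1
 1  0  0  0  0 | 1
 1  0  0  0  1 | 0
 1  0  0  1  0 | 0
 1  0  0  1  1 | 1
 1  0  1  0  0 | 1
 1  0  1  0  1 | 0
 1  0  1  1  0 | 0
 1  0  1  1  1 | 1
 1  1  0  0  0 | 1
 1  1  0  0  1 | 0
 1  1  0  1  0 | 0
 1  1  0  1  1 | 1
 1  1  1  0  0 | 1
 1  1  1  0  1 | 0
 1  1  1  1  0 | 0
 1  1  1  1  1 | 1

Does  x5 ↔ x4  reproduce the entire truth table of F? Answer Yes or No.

Yes

Check the formula against F row by row:
  x1=0, x2=0, x3=0, x4=0, x5=0: formula gives 1, F = 1 ✓
  x1=0, x2=0, x3=0, x4=0, x5=1: formula gives 0, F = 0 ✓
  x1=0, x2=0, x3=0, x4=1, x5=0: formula gives 0, F = 0 ✓
  x1=0, x2=0, x3=0, x4=1, x5=1: formula gives 1, F = 1 ✓
  …and likewise for the remaining 28 rows.
Every row agrees, so the formula is equivalent.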